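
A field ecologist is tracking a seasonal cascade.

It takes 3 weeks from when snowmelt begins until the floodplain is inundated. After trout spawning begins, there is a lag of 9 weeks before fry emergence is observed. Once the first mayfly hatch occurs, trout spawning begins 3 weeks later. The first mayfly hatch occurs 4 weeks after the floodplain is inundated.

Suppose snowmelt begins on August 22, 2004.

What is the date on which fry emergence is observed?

January 2, 2005

Snowmelt begins: Aug 22, 2004.
The floodplain is inundated: Aug 22, 2004 + 3 weeks = Sep 12, 2004.
The first mayfly hatch occurs: Sep 12, 2004 + 4 weeks = Oct 10, 2004.
Trout spawning begins: Oct 10, 2004 + 3 weeks = Oct 31, 2004.
Fry emergence is observed: Oct 31, 2004 + 9 weeks = Jan 2, 2005.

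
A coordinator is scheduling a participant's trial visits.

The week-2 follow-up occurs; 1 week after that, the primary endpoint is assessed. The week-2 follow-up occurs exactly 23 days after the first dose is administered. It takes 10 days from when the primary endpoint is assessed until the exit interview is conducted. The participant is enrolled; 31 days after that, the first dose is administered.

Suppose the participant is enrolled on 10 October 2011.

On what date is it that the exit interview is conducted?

The participant is enrolled: Oct 10, 2011.
The first dose is administered: Oct 10, 2011 + 31 days = Nov 10, 2011.
The week-2 follow-up occurs: Nov 10, 2011 + 23 days = Dec 3, 2011.
The primary endpoint is assessed: Dec 3, 2011 + 1 week = Dec 10, 2011.
The exit interview is conducted: Dec 10, 2011 + 10 days = Dec 20, 2011.

20 December 2011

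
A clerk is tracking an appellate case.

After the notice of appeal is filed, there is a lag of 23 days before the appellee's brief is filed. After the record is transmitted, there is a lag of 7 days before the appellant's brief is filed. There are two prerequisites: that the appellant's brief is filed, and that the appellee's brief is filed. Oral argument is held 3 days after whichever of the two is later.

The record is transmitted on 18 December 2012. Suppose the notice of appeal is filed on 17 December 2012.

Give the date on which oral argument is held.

The record is transmitted: Dec 18, 2012.
The appellant's brief is filed: Dec 18, 2012 + 7 days = Dec 25, 2012.
The notice of appeal is filed: Dec 17, 2012.
The appellee's brief is filed: Dec 17, 2012 + 23 days = Jan 9, 2013.
Both prerequisites met — the appellant's brief is filed (Dec 25, 2012), the appellee's brief is filed (Jan 9, 2013); the later is Jan 9, 2013.
Oral argument is held: Jan 9, 2013 + 3 days = Jan 12, 2013.

12 January 2013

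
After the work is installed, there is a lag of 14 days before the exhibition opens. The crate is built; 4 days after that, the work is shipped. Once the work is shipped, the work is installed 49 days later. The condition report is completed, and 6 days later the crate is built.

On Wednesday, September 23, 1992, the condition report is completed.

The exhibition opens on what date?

The condition report is completed: Sep 23, 1992.
The crate is built: Sep 23, 1992 + 6 days = Sep 29, 1992.
The work is shipped: Sep 29, 1992 + 4 days = Oct 3, 1992.
The work is installed: Oct 3, 1992 + 49 days = Nov 21, 1992.
The exhibition opens: Nov 21, 1992 + 14 days = Dec 5, 1992.

Saturday, December 5, 1992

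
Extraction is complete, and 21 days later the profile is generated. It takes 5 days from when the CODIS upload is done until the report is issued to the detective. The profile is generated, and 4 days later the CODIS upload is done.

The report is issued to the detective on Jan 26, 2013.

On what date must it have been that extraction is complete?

The report is issued to the detective: Jan 26, 2013.
The CODIS upload is done: Jan 26, 2013 − 5 days = Jan 21, 2013.
The profile is generated: Jan 21, 2013 − 4 days = Jan 17, 2013.
Extraction is complete: Jan 17, 2013 − 21 days = Dec 27, 2012.

Dec 27, 2012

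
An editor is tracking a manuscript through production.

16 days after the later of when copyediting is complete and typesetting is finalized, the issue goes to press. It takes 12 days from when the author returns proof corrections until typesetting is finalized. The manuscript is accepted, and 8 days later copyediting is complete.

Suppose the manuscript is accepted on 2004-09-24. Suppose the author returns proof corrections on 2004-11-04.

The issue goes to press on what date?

2004-12-02

The manuscript is accepted: Sep 24, 2004.
Copyediting is complete: Sep 24, 2004 + 8 days = Oct 2, 2004.
The author returns proof corrections: Nov 4, 2004.
Typesetting is finalized: Nov 4, 2004 + 12 days = Nov 16, 2004.
Both prerequisites met — copyediting is complete (Oct 2, 2004), typesetting is finalized (Nov 16, 2004); the later is Nov 16, 2004.
The issue goes to press: Nov 16, 2004 + 16 days = Dec 2, 2004.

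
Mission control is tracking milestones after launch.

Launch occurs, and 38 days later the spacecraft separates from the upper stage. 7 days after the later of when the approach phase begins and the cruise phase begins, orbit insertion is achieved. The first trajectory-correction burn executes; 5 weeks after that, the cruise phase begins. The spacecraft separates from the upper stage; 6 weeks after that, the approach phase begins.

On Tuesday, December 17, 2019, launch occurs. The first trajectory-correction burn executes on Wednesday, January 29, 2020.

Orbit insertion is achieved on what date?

Launch occurs: Dec 17, 2019.
The spacecraft separates from the upper stage: Dec 17, 2019 + 38 days = Jan 24, 2020.
The approach phase begins: Jan 24, 2020 + 6 weeks = Mar 6, 2020.
The first trajectory-correction burn executes: Jan 29, 2020.
The cruise phase begins: Jan 29, 2020 + 5 weeks = Mar 4, 2020.
Both prerequisites met — the approach phase begins (Mar 6, 2020), the cruise phase begins (Mar 4, 2020); the later is Mar 6, 2020.
Orbit insertion is achieved: Mar 6, 2020 + 7 days = Mar 13, 2020.

Friday, March 13, 2020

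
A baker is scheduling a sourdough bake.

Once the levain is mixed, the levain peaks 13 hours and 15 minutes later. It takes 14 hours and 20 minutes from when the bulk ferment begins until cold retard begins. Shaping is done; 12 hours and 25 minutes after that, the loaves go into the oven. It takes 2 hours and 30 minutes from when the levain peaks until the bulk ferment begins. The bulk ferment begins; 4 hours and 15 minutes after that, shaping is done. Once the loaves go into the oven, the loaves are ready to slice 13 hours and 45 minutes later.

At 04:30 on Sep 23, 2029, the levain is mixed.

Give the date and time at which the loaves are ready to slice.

The levain is mixed: 04:30 Sep 23, 2029.
The levain peaks: 04:30 Sep 23, 2029 + 13h15m = 17:45 Sep 23, 2029.
The bulk ferment begins: 17:45 Sep 23, 2029 + 2h30m = 20:15 Sep 23, 2029.
Shaping is done: 20:15 Sep 23, 2029 + 4h15m = 00:30 Sep 24, 2029.
The loaves go into the oven: 00:30 Sep 24, 2029 + 12h25m = 12:55 Sep 24, 2029.
The loaves are ready to slice: 12:55 Sep 24, 2029 + 13h45m = 02:40 Sep 25, 2029.

02:40 on Sep 25, 2029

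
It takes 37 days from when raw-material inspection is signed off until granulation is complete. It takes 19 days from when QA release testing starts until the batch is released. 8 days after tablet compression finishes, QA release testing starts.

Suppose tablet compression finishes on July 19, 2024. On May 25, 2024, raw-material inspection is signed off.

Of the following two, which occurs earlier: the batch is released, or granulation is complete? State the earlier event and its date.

Tablet compression finishes: Jul 19, 2024.
QA release testing starts: Jul 19, 2024 + 8 days = Jul 27, 2024.
The batch is released: Jul 27, 2024 + 19 days = Aug 15, 2024.
Raw-material inspection is signed off: May 25, 2024.
Granulation is complete: May 25, 2024 + 37 days = Jul 1, 2024.
Comparing: the batch is released on Aug 15, 2024 vs granulation is complete on Jul 1, 2024. Earlier: granulation is complete.

Granulation is complete — July 1, 2024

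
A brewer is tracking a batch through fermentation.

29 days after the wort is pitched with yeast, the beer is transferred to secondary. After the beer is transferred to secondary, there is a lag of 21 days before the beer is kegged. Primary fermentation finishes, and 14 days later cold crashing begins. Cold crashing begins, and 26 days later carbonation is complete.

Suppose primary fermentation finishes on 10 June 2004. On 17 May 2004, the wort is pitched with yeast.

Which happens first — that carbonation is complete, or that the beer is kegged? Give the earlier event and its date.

Primary fermentation finishes: Jun 10, 2004.
Cold crashing begins: Jun 10, 2004 + 14 days = Jun 24, 2004.
Carbonation is complete: Jun 24, 2004 + 26 days = Jul 20, 2004.
The wort is pitched with yeast: May 17, 2004.
The beer is transferred to secondary: May 17, 2004 + 29 days = Jun 15, 2004.
The beer is kegged: Jun 15, 2004 + 21 days = Jul 6, 2004.
Comparing: carbonation is complete on Jul 20, 2004 vs the beer is kegged on Jul 6, 2004. Earlier: the beer is kegged.

The beer is kegged — 6 July 2004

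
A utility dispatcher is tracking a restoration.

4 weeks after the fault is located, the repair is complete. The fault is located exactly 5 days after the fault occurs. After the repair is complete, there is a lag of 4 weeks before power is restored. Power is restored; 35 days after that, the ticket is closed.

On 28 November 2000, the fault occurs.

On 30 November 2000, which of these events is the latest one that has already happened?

The fault occurs: Nov 28, 2000.
The fault is located: Nov 28, 2000 + 5 days = Dec 3, 2000.
The repair is complete: Dec 3, 2000 + 4 weeks = Dec 31, 2000.
Power is restored: Dec 31, 2000 + 4 weeks = Jan 28, 2001.
The ticket is closed: Jan 28, 2001 + 35 days = Mar 4, 2001.
Nov 30, 2000 falls between when the fault occurs (Nov 28, 2000) and when the fault is located (Dec 3, 2000).

The fault occurs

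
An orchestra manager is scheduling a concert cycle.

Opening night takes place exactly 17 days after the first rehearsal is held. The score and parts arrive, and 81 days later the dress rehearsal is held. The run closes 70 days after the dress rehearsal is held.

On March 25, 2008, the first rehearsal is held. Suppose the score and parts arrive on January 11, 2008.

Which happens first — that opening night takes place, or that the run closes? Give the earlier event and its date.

The first rehearsal is held: Mar 25, 2008.
Opening night takes place: Mar 25, 2008 + 17 days = Apr 11, 2008.
The score and parts arrive: Jan 11, 2008.
The dress rehearsal is held: Jan 11, 2008 + 81 days = Apr 1, 2008.
The run closes: Apr 1, 2008 + 70 days = Jun 10, 2008.
Comparing: opening night takes place on Apr 11, 2008 vs the run closes on Jun 10, 2008. Earlier: opening night takes place.

Opening night takes place — April 11, 2008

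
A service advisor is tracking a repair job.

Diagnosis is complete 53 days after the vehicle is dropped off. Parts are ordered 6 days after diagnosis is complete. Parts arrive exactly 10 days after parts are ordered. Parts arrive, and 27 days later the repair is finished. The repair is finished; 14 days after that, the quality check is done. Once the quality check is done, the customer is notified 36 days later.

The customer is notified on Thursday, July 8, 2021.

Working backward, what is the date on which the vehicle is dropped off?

The customer is notified: Jul 8, 2021.
The quality check is done: Jul 8, 2021 − 36 days = Jun 2, 2021.
The repair is finished: Jun 2, 2021 − 14 days = May 19, 2021.
Parts arrive: May 19, 2021 − 27 days = Apr 22, 2021.
Parts are ordered: Apr 22, 2021 − 10 days = Apr 12, 2021.
Diagnosis is complete: Apr 12, 2021 − 6 days = Apr 6, 2021.
The vehicle is dropped off: Apr 6, 2021 − 53 days = Feb 12, 2021.

Friday, February 12, 2021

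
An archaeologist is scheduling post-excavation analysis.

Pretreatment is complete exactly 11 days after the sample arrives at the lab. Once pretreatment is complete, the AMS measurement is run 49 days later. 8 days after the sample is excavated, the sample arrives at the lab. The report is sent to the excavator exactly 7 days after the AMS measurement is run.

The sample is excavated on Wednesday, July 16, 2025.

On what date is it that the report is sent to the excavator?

The sample is excavated: Jul 16, 2025.
The sample arrives at the lab: Jul 16, 2025 + 8 days = Jul 24, 2025.
Pretreatment is complete: Jul 24, 2025 + 11 days = Aug 4, 2025.
The AMS measurement is run: Aug 4, 2025 + 49 days = Sep 22, 2025.
The report is sent to the excavator: Sep 22, 2025 + 7 days = Sep 29, 2025.

Monday, September 29, 2025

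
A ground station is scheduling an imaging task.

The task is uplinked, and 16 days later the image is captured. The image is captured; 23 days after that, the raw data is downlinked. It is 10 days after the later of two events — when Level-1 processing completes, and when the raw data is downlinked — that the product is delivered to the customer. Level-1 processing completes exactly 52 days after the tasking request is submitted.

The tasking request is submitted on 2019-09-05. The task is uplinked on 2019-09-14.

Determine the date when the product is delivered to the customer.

The tasking request is submitted: Sep 5, 2019.
Level-1 processing completes: Sep 5, 2019 + 52 days = Oct 27, 2019.
The task is uplinked: Sep 14, 2019.
The image is captured: Sep 14, 2019 + 16 days = Sep 30, 2019.
The raw data is downlinked: Sep 30, 2019 + 23 days = Oct 23, 2019.
Both prerequisites met — Level-1 processing completes (Oct 27, 2019), the raw data is downlinked (Oct 23, 2019); the later is Oct 27, 2019.
The product is delivered to the customer: Oct 27, 2019 + 10 days = Nov 6, 2019.

2019-11-06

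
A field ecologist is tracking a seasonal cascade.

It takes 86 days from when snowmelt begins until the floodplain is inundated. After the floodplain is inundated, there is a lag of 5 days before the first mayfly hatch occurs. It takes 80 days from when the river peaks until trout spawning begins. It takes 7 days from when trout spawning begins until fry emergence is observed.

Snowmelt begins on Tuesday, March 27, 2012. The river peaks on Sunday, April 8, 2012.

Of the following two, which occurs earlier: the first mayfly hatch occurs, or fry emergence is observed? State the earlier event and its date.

The first mayfly hatch occurs — Tuesday, June 26, 2012

Snowmelt begins: Mar 27, 2012.
The floodplain is inundated: Mar 27, 2012 + 86 days = Jun 21, 2012.
The first mayfly hatch occurs: Jun 21, 2012 + 5 days = Jun 26, 2012.
The river peaks: Apr 8, 2012.
Trout spawning begins: Apr 8, 2012 + 80 days = Jun 27, 2012.
Fry emergence is observed: Jun 27, 2012 + 7 days = Jul 4, 2012.
Comparing: the first mayfly hatch occurs on Jun 26, 2012 vs fry emergence is observed on Jul 4, 2012. Earlier: the first mayfly hatch occurs.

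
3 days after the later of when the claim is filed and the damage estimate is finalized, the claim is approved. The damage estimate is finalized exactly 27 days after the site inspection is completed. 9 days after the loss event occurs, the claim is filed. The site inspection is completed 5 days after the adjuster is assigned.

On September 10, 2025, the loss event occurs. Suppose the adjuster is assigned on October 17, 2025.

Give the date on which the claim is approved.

November 21, 2025

The loss event occurs: Sep 10, 2025.
The claim is filed: Sep 10, 2025 + 9 days = Sep 19, 2025.
The adjuster is assigned: Oct 17, 2025.
The site inspection is completed: Oct 17, 2025 + 5 days = Oct 22, 2025.
The damage estimate is finalized: Oct 22, 2025 + 27 days = Nov 18, 2025.
Both prerequisites met — the claim is filed (Sep 19, 2025), the damage estimate is finalized (Nov 18, 2025); the later is Nov 18, 2025.
The claim is approved: Nov 18, 2025 + 3 days = Nov 21, 2025.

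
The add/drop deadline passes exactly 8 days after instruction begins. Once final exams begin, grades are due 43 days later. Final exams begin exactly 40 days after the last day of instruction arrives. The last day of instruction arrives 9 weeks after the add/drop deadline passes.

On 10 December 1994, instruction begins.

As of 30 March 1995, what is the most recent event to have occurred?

Instruction begins: Dec 10, 1994.
The add/drop deadline passes: Dec 10, 1994 + 8 days = Dec 18, 1994.
The last day of instruction arrives: Dec 18, 1994 + 9 weeks = Feb 19, 1995.
Final exams begin: Feb 19, 1995 + 40 days = Mar 31, 1995.
Grades are due: Mar 31, 1995 + 43 days = May 13, 1995.
Mar 30, 1995 falls between when the last day of instruction arrives (Feb 19, 1995) and when final exams begin (Mar 31, 1995).

The last day of instruction arrives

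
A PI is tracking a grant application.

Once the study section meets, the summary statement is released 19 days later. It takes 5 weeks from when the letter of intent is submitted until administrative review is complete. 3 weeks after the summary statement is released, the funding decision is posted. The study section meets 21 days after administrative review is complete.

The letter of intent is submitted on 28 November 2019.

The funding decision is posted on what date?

3 March 2020

The letter of intent is submitted: Nov 28, 2019.
Administrative review is complete: Nov 28, 2019 + 5 weeks = Jan 2, 2020.
The study section meets: Jan 2, 2020 + 21 days = Jan 23, 2020.
The summary statement is released: Jan 23, 2020 + 19 days = Feb 11, 2020.
The funding decision is posted: Feb 11, 2020 + 3 weeks = Mar 3, 2020.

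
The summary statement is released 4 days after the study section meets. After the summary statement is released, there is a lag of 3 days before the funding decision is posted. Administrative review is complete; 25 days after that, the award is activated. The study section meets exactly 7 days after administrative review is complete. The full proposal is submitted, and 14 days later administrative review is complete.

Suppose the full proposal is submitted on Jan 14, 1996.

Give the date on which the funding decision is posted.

Feb 11, 1996

The full proposal is submitted: Jan 14, 1996.
Administrative review is complete: Jan 14, 1996 + 14 days = Jan 28, 1996.
The study section meets: Jan 28, 1996 + 7 days = Feb 4, 1996.
The summary statement is released: Feb 4, 1996 + 4 days = Feb 8, 1996.
The funding decision is posted: Feb 8, 1996 + 3 days = Feb 11, 1996.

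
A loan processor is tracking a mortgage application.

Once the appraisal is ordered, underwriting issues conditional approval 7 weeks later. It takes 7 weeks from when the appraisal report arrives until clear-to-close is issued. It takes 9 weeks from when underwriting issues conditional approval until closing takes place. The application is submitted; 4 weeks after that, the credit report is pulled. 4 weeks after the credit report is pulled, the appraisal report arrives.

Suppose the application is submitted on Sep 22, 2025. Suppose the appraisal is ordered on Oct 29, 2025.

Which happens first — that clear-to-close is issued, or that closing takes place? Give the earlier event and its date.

The application is submitted: Sep 22, 2025.
The credit report is pulled: Sep 22, 2025 + 4 weeks = Oct 20, 2025.
The appraisal report arrives: Oct 20, 2025 + 4 weeks = Nov 17, 2025.
Clear-to-close is issued: Nov 17, 2025 + 7 weeks = Jan 5, 2026.
The appraisal is ordered: Oct 29, 2025.
Underwriting issues conditional approval: Oct 29, 2025 + 7 weeks = Dec 17, 2025.
Closing takes place: Dec 17, 2025 + 9 weeks = Feb 18, 2026.
Comparing: clear-to-close is issued on Jan 5, 2026 vs closing takes place on Feb 18, 2026. Earlier: clear-to-close is issued.

Clear-to-close is issued — Jan 5, 2026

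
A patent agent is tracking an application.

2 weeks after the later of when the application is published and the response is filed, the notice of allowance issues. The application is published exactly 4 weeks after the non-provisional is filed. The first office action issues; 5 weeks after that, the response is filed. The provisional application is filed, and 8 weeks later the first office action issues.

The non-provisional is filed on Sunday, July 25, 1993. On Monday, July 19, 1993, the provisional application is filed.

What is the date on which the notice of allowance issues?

Monday, November 1, 1993

The non-provisional is filed: Jul 25, 1993.
The application is published: Jul 25, 1993 + 4 weeks = Aug 22, 1993.
The provisional application is filed: Jul 19, 1993.
The first office action issues: Jul 19, 1993 + 8 weeks = Sep 13, 1993.
The response is filed: Sep 13, 1993 + 5 weeks = Oct 18, 1993.
Both prerequisites met — the application is published (Aug 22, 1993), the response is filed (Oct 18, 1993); the later is Oct 18, 1993.
The notice of allowance issues: Oct 18, 1993 + 2 weeks = Nov 1, 1993.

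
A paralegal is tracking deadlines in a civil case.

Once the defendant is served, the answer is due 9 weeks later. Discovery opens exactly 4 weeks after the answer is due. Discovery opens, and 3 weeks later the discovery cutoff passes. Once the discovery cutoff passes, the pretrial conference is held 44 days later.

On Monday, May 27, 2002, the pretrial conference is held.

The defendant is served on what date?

The pretrial conference is held: May 27, 2002.
The discovery cutoff passes: May 27, 2002 − 44 days = Apr 13, 2002.
Discovery opens: Apr 13, 2002 − 3 weeks = Mar 23, 2002.
The answer is due: Mar 23, 2002 − 4 weeks = Feb 23, 2002.
The defendant is served: Feb 23, 2002 − 9 weeks = Dec 22, 2001.

Saturday, December 22, 2001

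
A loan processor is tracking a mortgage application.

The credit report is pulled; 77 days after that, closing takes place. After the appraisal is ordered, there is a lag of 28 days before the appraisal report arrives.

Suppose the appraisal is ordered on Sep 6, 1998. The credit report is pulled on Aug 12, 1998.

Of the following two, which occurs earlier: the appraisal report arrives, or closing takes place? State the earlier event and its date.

The appraisal is ordered: Sep 6, 1998.
The appraisal report arrives: Sep 6, 1998 + 28 days = Oct 4, 1998.
The credit report is pulled: Aug 12, 1998.
Closing takes place: Aug 12, 1998 + 77 days = Oct 28, 1998.
Comparing: the appraisal report arrives on Oct 4, 1998 vs closing takes place on Oct 28, 1998. Earlier: the appraisal report arrives.

The appraisal report arrives — Oct 4, 1998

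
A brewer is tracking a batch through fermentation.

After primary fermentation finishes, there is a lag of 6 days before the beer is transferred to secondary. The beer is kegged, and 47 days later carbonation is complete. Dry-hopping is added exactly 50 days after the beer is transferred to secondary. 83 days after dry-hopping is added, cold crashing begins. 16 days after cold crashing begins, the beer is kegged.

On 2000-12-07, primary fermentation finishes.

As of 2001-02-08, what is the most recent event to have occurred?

Dry-hopping is added

Primary fermentation finishes: Dec 7, 2000.
The beer is transferred to secondary: Dec 7, 2000 + 6 days = Dec 13, 2000.
Dry-hopping is added: Dec 13, 2000 + 50 days = Feb 1, 2001.
Cold crashing begins: Feb 1, 2001 + 83 days = Apr 25, 2001.
The beer is kegged: Apr 25, 2001 + 16 days = May 11, 2001.
Carbonation is complete: May 11, 2001 + 47 days = Jun 27, 2001.
Feb 8, 2001 falls between when dry-hopping is added (Feb 1, 2001) and when cold crashing begins (Apr 25, 2001).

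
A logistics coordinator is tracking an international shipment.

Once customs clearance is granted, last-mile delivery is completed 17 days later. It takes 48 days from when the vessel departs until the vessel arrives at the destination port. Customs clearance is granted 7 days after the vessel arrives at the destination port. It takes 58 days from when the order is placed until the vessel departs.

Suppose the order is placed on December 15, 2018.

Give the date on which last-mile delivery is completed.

April 24, 2019

The order is placed: Dec 15, 2018.
The vessel departs: Dec 15, 2018 + 58 days = Feb 11, 2019.
The vessel arrives at the destination port: Feb 11, 2019 + 48 days = Mar 31, 2019.
Customs clearance is granted: Mar 31, 2019 + 7 days = Apr 7, 2019.
Last-mile delivery is completed: Apr 7, 2019 + 17 days = Apr 24, 2019.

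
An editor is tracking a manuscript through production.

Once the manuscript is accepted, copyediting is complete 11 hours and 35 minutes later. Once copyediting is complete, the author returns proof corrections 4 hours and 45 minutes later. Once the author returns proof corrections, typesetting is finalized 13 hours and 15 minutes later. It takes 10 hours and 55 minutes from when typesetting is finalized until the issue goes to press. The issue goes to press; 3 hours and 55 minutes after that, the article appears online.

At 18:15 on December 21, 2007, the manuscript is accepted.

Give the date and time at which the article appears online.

The manuscript is accepted: 18:15 Dec 21, 2007.
Copyediting is complete: 18:15 Dec 21, 2007 + 11h35m = 05:50 Dec 22, 2007.
The author returns proof corrections: 05:50 Dec 22, 2007 + 4h45m = 10:35 Dec 22, 2007.
Typesetting is finalized: 10:35 Dec 22, 2007 + 13h15m = 23:50 Dec 22, 2007.
The issue goes to press: 23:50 Dec 22, 2007 + 10h55m = 10:45 Dec 23, 2007.
The article appears online: 10:45 Dec 23, 2007 + 3h55m = 14:40 Dec 23, 2007.

14:40 on December 23, 2007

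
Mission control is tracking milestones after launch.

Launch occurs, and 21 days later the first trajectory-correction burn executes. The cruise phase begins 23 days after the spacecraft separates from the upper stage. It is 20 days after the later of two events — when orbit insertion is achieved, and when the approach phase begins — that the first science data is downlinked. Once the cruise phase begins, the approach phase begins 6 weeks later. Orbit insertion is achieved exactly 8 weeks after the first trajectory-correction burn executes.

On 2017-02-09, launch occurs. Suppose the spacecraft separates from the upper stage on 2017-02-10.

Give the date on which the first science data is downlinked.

Launch occurs: Feb 9, 2017.
The first trajectory-correction burn executes: Feb 9, 2017 + 21 days = Mar 2, 2017.
Orbit insertion is achieved: Mar 2, 2017 + 8 weeks = Apr 27, 2017.
The spacecraft separates from the upper stage: Feb 10, 2017.
The cruise phase begins: Feb 10, 2017 + 23 days = Mar 5, 2017.
The approach phase begins: Mar 5, 2017 + 6 weeks = Apr 16, 2017.
Both prerequisites met — orbit insertion is achieved (Apr 27, 2017), the approach phase begins (Apr 16, 2017); the later is Apr 27, 2017.
The first science data is downlinked: Apr 27, 2017 + 20 days = May 17, 2017.

2017-05-17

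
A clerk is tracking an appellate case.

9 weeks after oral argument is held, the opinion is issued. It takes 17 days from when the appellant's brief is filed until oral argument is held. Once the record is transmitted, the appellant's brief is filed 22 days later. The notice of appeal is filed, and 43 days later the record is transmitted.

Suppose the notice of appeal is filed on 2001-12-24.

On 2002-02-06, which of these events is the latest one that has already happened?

The record is transmitted

The notice of appeal is filed: Dec 24, 2001.
The record is transmitted: Dec 24, 2001 + 43 days = Feb 5, 2002.
The appellant's brief is filed: Feb 5, 2002 + 22 days = Feb 27, 2002.
Oral argument is held: Feb 27, 2002 + 17 days = Mar 16, 2002.
The opinion is issued: Mar 16, 2002 + 9 weeks = May 18, 2002.
Feb 6, 2002 falls between when the record is transmitted (Feb 5, 2002) and when the appellant's brief is filed (Feb 27, 2002).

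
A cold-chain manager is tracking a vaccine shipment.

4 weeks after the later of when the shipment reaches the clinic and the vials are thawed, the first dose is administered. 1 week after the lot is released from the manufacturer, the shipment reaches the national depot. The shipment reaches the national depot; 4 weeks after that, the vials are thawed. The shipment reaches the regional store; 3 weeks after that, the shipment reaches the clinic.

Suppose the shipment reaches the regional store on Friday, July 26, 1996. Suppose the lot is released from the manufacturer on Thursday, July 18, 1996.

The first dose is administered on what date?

The shipment reaches the regional store: Jul 26, 1996.
The shipment reaches the clinic: Jul 26, 1996 + 3 weeks = Aug 16, 1996.
The lot is released from the manufacturer: Jul 18, 1996.
The shipment reaches the national depot: Jul 18, 1996 + 1 week = Jul 25, 1996.
The vials are thawed: Jul 25, 1996 + 4 weeks = Aug 22, 1996.
Both prerequisites met — the shipment reaches the clinic (Aug 16, 1996), the vials are thawed (Aug 22, 1996); the later is Aug 22, 1996.
The first dose is administered: Aug 22, 1996 + 4 weeks = Sep 19, 1996.

Thursday, September 19, 1996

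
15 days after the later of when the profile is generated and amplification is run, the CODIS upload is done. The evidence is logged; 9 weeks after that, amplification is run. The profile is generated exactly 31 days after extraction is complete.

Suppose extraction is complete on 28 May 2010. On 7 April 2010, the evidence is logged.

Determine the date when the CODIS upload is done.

Extraction is complete: May 28, 2010.
The profile is generated: May 28, 2010 + 31 days = Jun 28, 2010.
The evidence is logged: Apr 7, 2010.
Amplification is run: Apr 7, 2010 + 9 weeks = Jun 9, 2010.
Both prerequisites met — the profile is generated (Jun 28, 2010), amplification is run (Jun 9, 2010); the later is Jun 28, 2010.
The CODIS upload is done: Jun 28, 2010 + 15 days = Jul 13, 2010.

13 July 2010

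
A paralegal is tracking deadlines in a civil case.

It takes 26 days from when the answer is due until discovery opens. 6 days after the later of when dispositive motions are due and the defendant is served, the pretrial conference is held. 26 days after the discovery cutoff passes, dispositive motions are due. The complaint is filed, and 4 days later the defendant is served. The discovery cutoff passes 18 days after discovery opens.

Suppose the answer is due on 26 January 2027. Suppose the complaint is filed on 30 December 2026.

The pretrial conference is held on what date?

12 April 2027

The answer is due: Jan 26, 2027.
Discovery opens: Jan 26, 2027 + 26 days = Feb 21, 2027.
The discovery cutoff passes: Feb 21, 2027 + 18 days = Mar 11, 2027.
Dispositive motions are due: Mar 11, 2027 + 26 days = Apr 6, 2027.
The complaint is filed: Dec 30, 2026.
The defendant is served: Dec 30, 2026 + 4 days = Jan 3, 2027.
Both prerequisites met — dispositive motions are due (Apr 6, 2027), the defendant is served (Jan 3, 2027); the later is Apr 6, 2027.
The pretrial conference is held: Apr 6, 2027 + 6 days = Apr 12, 2027.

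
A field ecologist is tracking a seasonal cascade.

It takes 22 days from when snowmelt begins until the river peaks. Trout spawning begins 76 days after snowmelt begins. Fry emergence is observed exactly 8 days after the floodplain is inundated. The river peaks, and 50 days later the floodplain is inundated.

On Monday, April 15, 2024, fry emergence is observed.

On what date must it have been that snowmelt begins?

Fry emergence is observed: Apr 15, 2024.
The floodplain is inundated: Apr 15, 2024 − 8 days = Apr 7, 2024.
The river peaks: Apr 7, 2024 − 50 days = Feb 17, 2024.
Snowmelt begins: Feb 17, 2024 − 22 days = Jan 26, 2024.

Friday, January 26, 2024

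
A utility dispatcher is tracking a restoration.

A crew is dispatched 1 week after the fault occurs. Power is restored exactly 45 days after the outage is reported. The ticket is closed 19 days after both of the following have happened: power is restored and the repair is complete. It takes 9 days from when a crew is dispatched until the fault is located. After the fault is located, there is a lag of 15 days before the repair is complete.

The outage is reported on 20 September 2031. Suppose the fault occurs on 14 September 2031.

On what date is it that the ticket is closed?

The outage is reported: Sep 20, 2031.
Power is restored: Sep 20, 2031 + 45 days = Nov 4, 2031.
The fault occurs: Sep 14, 2031.
A crew is dispatched: Sep 14, 2031 + 1 week = Sep 21, 2031.
The fault is located: Sep 21, 2031 + 9 days = Sep 30, 2031.
The repair is complete: Sep 30, 2031 + 15 days = Oct 15, 2031.
Both prerequisites met — power is restored (Nov 4, 2031), the repair is complete (Oct 15, 2031); the later is Nov 4, 2031.
The ticket is closed: Nov 4, 2031 + 19 days = Nov 23, 2031.

23 November 2031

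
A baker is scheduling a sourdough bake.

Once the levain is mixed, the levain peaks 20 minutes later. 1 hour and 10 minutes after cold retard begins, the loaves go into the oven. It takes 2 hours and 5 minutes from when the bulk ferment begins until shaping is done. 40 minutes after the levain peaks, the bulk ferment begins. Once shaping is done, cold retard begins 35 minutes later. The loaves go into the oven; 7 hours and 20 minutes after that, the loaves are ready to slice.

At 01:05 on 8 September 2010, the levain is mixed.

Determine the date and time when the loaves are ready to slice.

The levain is mixed: 01:05 Sep 8, 2010.
The levain peaks: 01:05 Sep 8, 2010 + 20m = 01:25 Sep 8, 2010.
The bulk ferment begins: 01:25 Sep 8, 2010 + 40m = 02:05 Sep 8, 2010.
Shaping is done: 02:05 Sep 8, 2010 + 2h05m = 04:10 Sep 8, 2010.
Cold retard begins: 04:10 Sep 8, 2010 + 35m = 04:45 Sep 8, 2010.
The loaves go into the oven: 04:45 Sep 8, 2010 + 1h10m = 05:55 Sep 8, 2010.
The loaves are ready to slice: 05:55 Sep 8, 2010 + 7h20m = 13:15 Sep 8, 2010.

13:15 on 8 September 2010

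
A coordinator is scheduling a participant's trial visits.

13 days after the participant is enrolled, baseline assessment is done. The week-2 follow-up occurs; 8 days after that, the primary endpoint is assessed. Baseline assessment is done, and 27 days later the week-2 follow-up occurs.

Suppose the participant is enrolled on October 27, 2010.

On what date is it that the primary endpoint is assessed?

The participant is enrolled: Oct 27, 2010.
Baseline assessment is done: Oct 27, 2010 + 13 days = Nov 9, 2010.
The week-2 follow-up occurs: Nov 9, 2010 + 27 days = Dec 6, 2010.
The primary endpoint is assessed: Dec 6, 2010 + 8 days = Dec 14, 2010.

December 14, 2010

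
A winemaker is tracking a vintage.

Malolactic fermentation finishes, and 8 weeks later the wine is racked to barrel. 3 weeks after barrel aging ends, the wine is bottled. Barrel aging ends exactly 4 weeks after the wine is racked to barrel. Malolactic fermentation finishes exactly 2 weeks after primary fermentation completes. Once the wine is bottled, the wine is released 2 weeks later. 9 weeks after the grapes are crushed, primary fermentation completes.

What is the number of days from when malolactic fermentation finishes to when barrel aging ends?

84 days

Causal path: malolactic fermentation finishes → the wine is racked to barrel → barrel aging ends.
Total delay along the path: 8 + 4 weeks = 12 weeks = 84 days.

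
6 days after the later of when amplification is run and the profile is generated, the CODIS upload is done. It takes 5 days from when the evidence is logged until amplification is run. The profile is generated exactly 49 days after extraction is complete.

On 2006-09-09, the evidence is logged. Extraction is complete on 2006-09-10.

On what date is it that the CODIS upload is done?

2006-11-04

The evidence is logged: Sep 9, 2006.
Amplification is run: Sep 9, 2006 + 5 days = Sep 14, 2006.
Extraction is complete: Sep 10, 2006.
The profile is generated: Sep 10, 2006 + 49 days = Oct 29, 2006.
Both prerequisites met — amplification is run (Sep 14, 2006), the profile is generated (Oct 29, 2006); the later is Oct 29, 2006.
The CODIS upload is done: Oct 29, 2006 + 6 days = Nov 4, 2006.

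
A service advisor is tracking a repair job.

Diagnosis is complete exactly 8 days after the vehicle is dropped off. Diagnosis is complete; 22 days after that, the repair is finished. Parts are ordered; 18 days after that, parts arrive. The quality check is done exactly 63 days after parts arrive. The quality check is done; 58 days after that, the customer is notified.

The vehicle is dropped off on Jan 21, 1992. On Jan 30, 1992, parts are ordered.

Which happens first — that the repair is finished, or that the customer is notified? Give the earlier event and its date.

The vehicle is dropped off: Jan 21, 1992.
Diagnosis is complete: Jan 21, 1992 + 8 days = Jan 29, 1992.
The repair is finished: Jan 29, 1992 + 22 days = Feb 20, 1992.
Parts are ordered: Jan 30, 1992.
Parts arrive: Jan 30, 1992 + 18 days = Feb 17, 1992.
The quality check is done: Feb 17, 1992 + 63 days = Apr 20, 1992.
The customer is notified: Apr 20, 1992 + 58 days = Jun 17, 1992.
Comparing: the repair is finished on Feb 20, 1992 vs the customer is notified on Jun 17, 1992. Earlier: the repair is finished.

The repair is finished — Feb 20, 1992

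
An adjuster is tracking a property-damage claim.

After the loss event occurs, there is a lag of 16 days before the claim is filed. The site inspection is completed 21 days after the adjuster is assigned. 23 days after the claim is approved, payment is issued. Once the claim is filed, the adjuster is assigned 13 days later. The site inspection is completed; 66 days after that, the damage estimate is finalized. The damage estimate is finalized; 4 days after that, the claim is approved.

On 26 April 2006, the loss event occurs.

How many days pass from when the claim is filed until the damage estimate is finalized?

Causal path: the claim is filed → the adjuster is assigned → the site inspection is completed → the damage estimate is finalized.
Total delay along the path: 13 + 21 + 66 = 100 days.

100 days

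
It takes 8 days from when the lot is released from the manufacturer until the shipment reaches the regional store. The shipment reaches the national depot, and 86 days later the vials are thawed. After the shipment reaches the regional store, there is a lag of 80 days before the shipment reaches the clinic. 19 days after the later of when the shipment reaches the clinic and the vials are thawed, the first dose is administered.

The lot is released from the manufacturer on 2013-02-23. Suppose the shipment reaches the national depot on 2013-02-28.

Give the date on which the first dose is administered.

The lot is released from the manufacturer: Feb 23, 2013.
The shipment reaches the regional store: Feb 23, 2013 + 8 days = Mar 3, 2013.
The shipment reaches the clinic: Mar 3, 2013 + 80 days = May 22, 2013.
The shipment reaches the national depot: Feb 28, 2013.
The vials are thawed: Feb 28, 2013 + 86 days = May 25, 2013.
Both prerequisites met — the shipment reaches the clinic (May 22, 2013), the vials are thawed (May 25, 2013); the later is May 25, 2013.
The first dose is administered: May 25, 2013 + 19 days = Jun 13, 2013.

2013-06-13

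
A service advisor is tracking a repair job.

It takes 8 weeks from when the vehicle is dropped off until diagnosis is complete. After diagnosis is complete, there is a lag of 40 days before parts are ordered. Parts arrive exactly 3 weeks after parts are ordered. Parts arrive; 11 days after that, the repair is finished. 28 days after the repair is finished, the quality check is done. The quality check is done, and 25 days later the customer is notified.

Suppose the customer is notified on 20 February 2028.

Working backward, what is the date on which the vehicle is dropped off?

The customer is notified: Feb 20, 2028.
The quality check is done: Feb 20, 2028 − 25 days = Jan 26, 2028.
The repair is finished: Jan 26, 2028 − 28 days = Dec 29, 2027.
Parts arrive: Dec 29, 2027 − 11 days = Dec 18, 2027.
Parts are ordered: Dec 18, 2027 − 3 weeks = Nov 27, 2027.
Diagnosis is complete: Nov 27, 2027 − 40 days = Oct 18, 2027.
The vehicle is dropped off: Oct 18, 2027 − 8 weeks = Aug 23, 2027.

23 August 2027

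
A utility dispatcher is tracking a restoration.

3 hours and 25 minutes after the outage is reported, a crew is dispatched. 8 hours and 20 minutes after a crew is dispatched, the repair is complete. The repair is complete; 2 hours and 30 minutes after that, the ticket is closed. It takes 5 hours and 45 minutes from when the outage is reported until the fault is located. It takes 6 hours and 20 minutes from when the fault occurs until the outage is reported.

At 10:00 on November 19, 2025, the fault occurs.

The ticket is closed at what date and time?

06:35 on November 20, 2025

The fault occurs: 10:00 Nov 19, 2025.
The outage is reported: 10:00 Nov 19, 2025 + 6h20m = 16:20 Nov 19, 2025.
A crew is dispatched: 16:20 Nov 19, 2025 + 3h25m = 19:45 Nov 19, 2025.
The repair is complete: 19:45 Nov 19, 2025 + 8h20m = 04:05 Nov 20, 2025.
The ticket is closed: 04:05 Nov 20, 2025 + 2h30m = 06:35 Nov 20, 2025.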